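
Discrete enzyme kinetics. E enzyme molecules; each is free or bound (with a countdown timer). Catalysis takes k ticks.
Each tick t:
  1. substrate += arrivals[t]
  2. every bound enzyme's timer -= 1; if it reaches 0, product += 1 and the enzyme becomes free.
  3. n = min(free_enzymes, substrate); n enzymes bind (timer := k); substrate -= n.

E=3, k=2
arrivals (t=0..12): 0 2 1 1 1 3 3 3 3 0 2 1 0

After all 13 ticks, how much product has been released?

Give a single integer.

Answer: 14

Derivation:
t=0: arr=0 -> substrate=0 bound=0 product=0
t=1: arr=2 -> substrate=0 bound=2 product=0
t=2: arr=1 -> substrate=0 bound=3 product=0
t=3: arr=1 -> substrate=0 bound=2 product=2
t=4: arr=1 -> substrate=0 bound=2 product=3
t=5: arr=3 -> substrate=1 bound=3 product=4
t=6: arr=3 -> substrate=3 bound=3 product=5
t=7: arr=3 -> substrate=4 bound=3 product=7
t=8: arr=3 -> substrate=6 bound=3 product=8
t=9: arr=0 -> substrate=4 bound=3 product=10
t=10: arr=2 -> substrate=5 bound=3 product=11
t=11: arr=1 -> substrate=4 bound=3 product=13
t=12: arr=0 -> substrate=3 bound=3 product=14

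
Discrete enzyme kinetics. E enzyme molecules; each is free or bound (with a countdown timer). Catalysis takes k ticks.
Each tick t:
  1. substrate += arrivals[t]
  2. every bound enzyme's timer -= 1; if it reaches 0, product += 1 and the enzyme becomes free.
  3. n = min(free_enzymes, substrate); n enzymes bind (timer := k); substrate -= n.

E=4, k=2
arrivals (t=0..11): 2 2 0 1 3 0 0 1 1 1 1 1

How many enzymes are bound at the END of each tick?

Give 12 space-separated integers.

t=0: arr=2 -> substrate=0 bound=2 product=0
t=1: arr=2 -> substrate=0 bound=4 product=0
t=2: arr=0 -> substrate=0 bound=2 product=2
t=3: arr=1 -> substrate=0 bound=1 product=4
t=4: arr=3 -> substrate=0 bound=4 product=4
t=5: arr=0 -> substrate=0 bound=3 product=5
t=6: arr=0 -> substrate=0 bound=0 product=8
t=7: arr=1 -> substrate=0 bound=1 product=8
t=8: arr=1 -> substrate=0 bound=2 product=8
t=9: arr=1 -> substrate=0 bound=2 product=9
t=10: arr=1 -> substrate=0 bound=2 product=10
t=11: arr=1 -> substrate=0 bound=2 product=11

Answer: 2 4 2 1 4 3 0 1 2 2 2 2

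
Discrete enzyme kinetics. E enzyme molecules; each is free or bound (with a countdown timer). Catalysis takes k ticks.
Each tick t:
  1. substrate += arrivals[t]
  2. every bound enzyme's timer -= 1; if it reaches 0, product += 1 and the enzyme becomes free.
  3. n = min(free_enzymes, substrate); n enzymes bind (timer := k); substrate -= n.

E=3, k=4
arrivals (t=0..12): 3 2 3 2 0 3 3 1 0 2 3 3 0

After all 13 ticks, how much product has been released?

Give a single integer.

t=0: arr=3 -> substrate=0 bound=3 product=0
t=1: arr=2 -> substrate=2 bound=3 product=0
t=2: arr=3 -> substrate=5 bound=3 product=0
t=3: arr=2 -> substrate=7 bound=3 product=0
t=4: arr=0 -> substrate=4 bound=3 product=3
t=5: arr=3 -> substrate=7 bound=3 product=3
t=6: arr=3 -> substrate=10 bound=3 product=3
t=7: arr=1 -> substrate=11 bound=3 product=3
t=8: arr=0 -> substrate=8 bound=3 product=6
t=9: arr=2 -> substrate=10 bound=3 product=6
t=10: arr=3 -> substrate=13 bound=3 product=6
t=11: arr=3 -> substrate=16 bound=3 product=6
t=12: arr=0 -> substrate=13 bound=3 product=9

Answer: 9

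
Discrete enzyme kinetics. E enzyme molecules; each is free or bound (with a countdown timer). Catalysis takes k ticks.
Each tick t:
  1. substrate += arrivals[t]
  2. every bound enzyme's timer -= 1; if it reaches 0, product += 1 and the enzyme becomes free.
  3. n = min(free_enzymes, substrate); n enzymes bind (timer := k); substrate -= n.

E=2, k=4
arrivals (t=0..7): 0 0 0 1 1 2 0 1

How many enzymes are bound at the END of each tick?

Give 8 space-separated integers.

t=0: arr=0 -> substrate=0 bound=0 product=0
t=1: arr=0 -> substrate=0 bound=0 product=0
t=2: arr=0 -> substrate=0 bound=0 product=0
t=3: arr=1 -> substrate=0 bound=1 product=0
t=4: arr=1 -> substrate=0 bound=2 product=0
t=5: arr=2 -> substrate=2 bound=2 product=0
t=6: arr=0 -> substrate=2 bound=2 product=0
t=7: arr=1 -> substrate=2 bound=2 product=1

Answer: 0 0 0 1 2 2 2 2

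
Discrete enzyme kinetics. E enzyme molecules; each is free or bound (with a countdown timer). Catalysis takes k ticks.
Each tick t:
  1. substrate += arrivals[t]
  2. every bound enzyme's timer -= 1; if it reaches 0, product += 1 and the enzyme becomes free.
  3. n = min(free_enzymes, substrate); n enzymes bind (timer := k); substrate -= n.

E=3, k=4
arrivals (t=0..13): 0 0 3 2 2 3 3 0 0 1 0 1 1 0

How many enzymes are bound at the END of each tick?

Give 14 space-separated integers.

Answer: 0 0 3 3 3 3 3 3 3 3 3 3 3 3

Derivation:
t=0: arr=0 -> substrate=0 bound=0 product=0
t=1: arr=0 -> substrate=0 bound=0 product=0
t=2: arr=3 -> substrate=0 bound=3 product=0
t=3: arr=2 -> substrate=2 bound=3 product=0
t=4: arr=2 -> substrate=4 bound=3 product=0
t=5: arr=3 -> substrate=7 bound=3 product=0
t=6: arr=3 -> substrate=7 bound=3 product=3
t=7: arr=0 -> substrate=7 bound=3 product=3
t=8: arr=0 -> substrate=7 bound=3 product=3
t=9: arr=1 -> substrate=8 bound=3 product=3
t=10: arr=0 -> substrate=5 bound=3 product=6
t=11: arr=1 -> substrate=6 bound=3 product=6
t=12: arr=1 -> substrate=7 bound=3 product=6
t=13: arr=0 -> substrate=7 bound=3 product=6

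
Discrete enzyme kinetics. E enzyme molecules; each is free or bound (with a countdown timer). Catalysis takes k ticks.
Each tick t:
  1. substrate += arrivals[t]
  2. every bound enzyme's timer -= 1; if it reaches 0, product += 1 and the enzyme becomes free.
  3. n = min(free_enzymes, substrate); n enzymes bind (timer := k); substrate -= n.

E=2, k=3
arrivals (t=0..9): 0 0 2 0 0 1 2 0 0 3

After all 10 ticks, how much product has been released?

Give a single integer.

t=0: arr=0 -> substrate=0 bound=0 product=0
t=1: arr=0 -> substrate=0 bound=0 product=0
t=2: arr=2 -> substrate=0 bound=2 product=0
t=3: arr=0 -> substrate=0 bound=2 product=0
t=4: arr=0 -> substrate=0 bound=2 product=0
t=5: arr=1 -> substrate=0 bound=1 product=2
t=6: arr=2 -> substrate=1 bound=2 product=2
t=7: arr=0 -> substrate=1 bound=2 product=2
t=8: arr=0 -> substrate=0 bound=2 product=3
t=9: arr=3 -> substrate=2 bound=2 product=4

Answer: 4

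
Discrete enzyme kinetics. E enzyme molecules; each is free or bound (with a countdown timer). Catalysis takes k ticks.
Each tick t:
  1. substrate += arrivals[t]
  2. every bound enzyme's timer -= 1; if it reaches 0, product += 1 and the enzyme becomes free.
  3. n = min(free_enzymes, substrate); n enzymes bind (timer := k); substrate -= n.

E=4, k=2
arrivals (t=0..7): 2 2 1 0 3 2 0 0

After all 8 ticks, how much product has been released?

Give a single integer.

t=0: arr=2 -> substrate=0 bound=2 product=0
t=1: arr=2 -> substrate=0 bound=4 product=0
t=2: arr=1 -> substrate=0 bound=3 product=2
t=3: arr=0 -> substrate=0 bound=1 product=4
t=4: arr=3 -> substrate=0 bound=3 product=5
t=5: arr=2 -> substrate=1 bound=4 product=5
t=6: arr=0 -> substrate=0 bound=2 product=8
t=7: arr=0 -> substrate=0 bound=1 product=9

Answer: 9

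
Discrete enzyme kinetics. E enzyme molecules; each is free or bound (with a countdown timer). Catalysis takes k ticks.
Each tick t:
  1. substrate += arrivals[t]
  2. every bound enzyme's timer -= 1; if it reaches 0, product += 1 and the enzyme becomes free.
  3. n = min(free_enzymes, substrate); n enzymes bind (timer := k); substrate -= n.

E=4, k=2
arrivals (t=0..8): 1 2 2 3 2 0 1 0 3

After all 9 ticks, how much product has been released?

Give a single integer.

Answer: 11

Derivation:
t=0: arr=1 -> substrate=0 bound=1 product=0
t=1: arr=2 -> substrate=0 bound=3 product=0
t=2: arr=2 -> substrate=0 bound=4 product=1
t=3: arr=3 -> substrate=1 bound=4 product=3
t=4: arr=2 -> substrate=1 bound=4 product=5
t=5: arr=0 -> substrate=0 bound=3 product=7
t=6: arr=1 -> substrate=0 bound=2 product=9
t=7: arr=0 -> substrate=0 bound=1 product=10
t=8: arr=3 -> substrate=0 bound=3 product=11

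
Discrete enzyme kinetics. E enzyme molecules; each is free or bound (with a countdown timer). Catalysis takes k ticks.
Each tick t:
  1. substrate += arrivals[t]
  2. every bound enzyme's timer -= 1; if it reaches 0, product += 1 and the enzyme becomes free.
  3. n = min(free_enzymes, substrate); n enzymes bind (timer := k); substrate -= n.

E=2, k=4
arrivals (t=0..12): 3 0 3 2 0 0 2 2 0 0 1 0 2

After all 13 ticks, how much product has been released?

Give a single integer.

t=0: arr=3 -> substrate=1 bound=2 product=0
t=1: arr=0 -> substrate=1 bound=2 product=0
t=2: arr=3 -> substrate=4 bound=2 product=0
t=3: arr=2 -> substrate=6 bound=2 product=0
t=4: arr=0 -> substrate=4 bound=2 product=2
t=5: arr=0 -> substrate=4 bound=2 product=2
t=6: arr=2 -> substrate=6 bound=2 product=2
t=7: arr=2 -> substrate=8 bound=2 product=2
t=8: arr=0 -> substrate=6 bound=2 product=4
t=9: arr=0 -> substrate=6 bound=2 product=4
t=10: arr=1 -> substrate=7 bound=2 product=4
t=11: arr=0 -> substrate=7 bound=2 product=4
t=12: arr=2 -> substrate=7 bound=2 product=6

Answer: 6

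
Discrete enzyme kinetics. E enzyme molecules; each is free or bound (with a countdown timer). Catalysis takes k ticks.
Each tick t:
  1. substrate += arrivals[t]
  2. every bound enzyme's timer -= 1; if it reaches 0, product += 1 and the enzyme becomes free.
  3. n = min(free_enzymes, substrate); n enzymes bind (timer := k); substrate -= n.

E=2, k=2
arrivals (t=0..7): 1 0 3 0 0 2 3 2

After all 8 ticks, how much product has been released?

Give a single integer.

Answer: 5

Derivation:
t=0: arr=1 -> substrate=0 bound=1 product=0
t=1: arr=0 -> substrate=0 bound=1 product=0
t=2: arr=3 -> substrate=1 bound=2 product=1
t=3: arr=0 -> substrate=1 bound=2 product=1
t=4: arr=0 -> substrate=0 bound=1 product=3
t=5: arr=2 -> substrate=1 bound=2 product=3
t=6: arr=3 -> substrate=3 bound=2 product=4
t=7: arr=2 -> substrate=4 bound=2 product=5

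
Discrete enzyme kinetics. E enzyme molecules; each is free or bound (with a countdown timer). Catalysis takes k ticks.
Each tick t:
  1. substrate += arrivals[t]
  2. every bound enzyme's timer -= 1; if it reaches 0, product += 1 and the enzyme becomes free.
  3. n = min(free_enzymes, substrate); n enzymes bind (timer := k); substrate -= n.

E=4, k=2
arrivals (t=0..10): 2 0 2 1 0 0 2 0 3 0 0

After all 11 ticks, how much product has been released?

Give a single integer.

Answer: 10

Derivation:
t=0: arr=2 -> substrate=0 bound=2 product=0
t=1: arr=0 -> substrate=0 bound=2 product=0
t=2: arr=2 -> substrate=0 bound=2 product=2
t=3: arr=1 -> substrate=0 bound=3 product=2
t=4: arr=0 -> substrate=0 bound=1 product=4
t=5: arr=0 -> substrate=0 bound=0 product=5
t=6: arr=2 -> substrate=0 bound=2 product=5
t=7: arr=0 -> substrate=0 bound=2 product=5
t=8: arr=3 -> substrate=0 bound=3 product=7
t=9: arr=0 -> substrate=0 bound=3 product=7
t=10: arr=0 -> substrate=0 bound=0 product=10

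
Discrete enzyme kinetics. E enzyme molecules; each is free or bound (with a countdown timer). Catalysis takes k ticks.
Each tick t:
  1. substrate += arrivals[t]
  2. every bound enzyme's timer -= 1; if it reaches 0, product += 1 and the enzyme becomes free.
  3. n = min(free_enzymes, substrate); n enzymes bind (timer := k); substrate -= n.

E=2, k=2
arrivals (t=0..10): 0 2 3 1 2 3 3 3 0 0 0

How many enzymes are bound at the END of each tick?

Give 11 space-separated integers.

Answer: 0 2 2 2 2 2 2 2 2 2 2

Derivation:
t=0: arr=0 -> substrate=0 bound=0 product=0
t=1: arr=2 -> substrate=0 bound=2 product=0
t=2: arr=3 -> substrate=3 bound=2 product=0
t=3: arr=1 -> substrate=2 bound=2 product=2
t=4: arr=2 -> substrate=4 bound=2 product=2
t=5: arr=3 -> substrate=5 bound=2 product=4
t=6: arr=3 -> substrate=8 bound=2 product=4
t=7: arr=3 -> substrate=9 bound=2 product=6
t=8: arr=0 -> substrate=9 bound=2 product=6
t=9: arr=0 -> substrate=7 bound=2 product=8
t=10: arr=0 -> substrate=7 bound=2 product=8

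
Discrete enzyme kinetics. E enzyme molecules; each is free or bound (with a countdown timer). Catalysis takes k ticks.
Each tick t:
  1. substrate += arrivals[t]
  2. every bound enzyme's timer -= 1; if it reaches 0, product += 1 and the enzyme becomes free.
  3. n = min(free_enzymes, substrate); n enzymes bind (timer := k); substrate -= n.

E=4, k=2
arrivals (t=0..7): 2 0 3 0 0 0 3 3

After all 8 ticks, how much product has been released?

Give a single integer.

t=0: arr=2 -> substrate=0 bound=2 product=0
t=1: arr=0 -> substrate=0 bound=2 product=0
t=2: arr=3 -> substrate=0 bound=3 product=2
t=3: arr=0 -> substrate=0 bound=3 product=2
t=4: arr=0 -> substrate=0 bound=0 product=5
t=5: arr=0 -> substrate=0 bound=0 product=5
t=6: arr=3 -> substrate=0 bound=3 product=5
t=7: arr=3 -> substrate=2 bound=4 product=5

Answer: 5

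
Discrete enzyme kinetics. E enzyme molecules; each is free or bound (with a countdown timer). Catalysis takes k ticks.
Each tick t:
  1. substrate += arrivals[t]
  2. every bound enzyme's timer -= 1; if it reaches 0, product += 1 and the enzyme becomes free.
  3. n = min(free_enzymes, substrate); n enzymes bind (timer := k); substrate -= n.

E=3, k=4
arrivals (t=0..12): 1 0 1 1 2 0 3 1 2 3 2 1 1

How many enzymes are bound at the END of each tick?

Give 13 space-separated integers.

Answer: 1 1 2 3 3 3 3 3 3 3 3 3 3

Derivation:
t=0: arr=1 -> substrate=0 bound=1 product=0
t=1: arr=0 -> substrate=0 bound=1 product=0
t=2: arr=1 -> substrate=0 bound=2 product=0
t=3: arr=1 -> substrate=0 bound=3 product=0
t=4: arr=2 -> substrate=1 bound=3 product=1
t=5: arr=0 -> substrate=1 bound=3 product=1
t=6: arr=3 -> substrate=3 bound=3 product=2
t=7: arr=1 -> substrate=3 bound=3 product=3
t=8: arr=2 -> substrate=4 bound=3 product=4
t=9: arr=3 -> substrate=7 bound=3 product=4
t=10: arr=2 -> substrate=8 bound=3 product=5
t=11: arr=1 -> substrate=8 bound=3 product=6
t=12: arr=1 -> substrate=8 bound=3 product=7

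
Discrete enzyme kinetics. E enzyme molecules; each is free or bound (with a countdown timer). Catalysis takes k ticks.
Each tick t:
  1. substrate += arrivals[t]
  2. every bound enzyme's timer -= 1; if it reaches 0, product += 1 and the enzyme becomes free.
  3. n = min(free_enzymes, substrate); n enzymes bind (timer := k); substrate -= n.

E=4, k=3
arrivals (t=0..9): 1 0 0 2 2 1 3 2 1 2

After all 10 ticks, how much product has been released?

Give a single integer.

t=0: arr=1 -> substrate=0 bound=1 product=0
t=1: arr=0 -> substrate=0 bound=1 product=0
t=2: arr=0 -> substrate=0 bound=1 product=0
t=3: arr=2 -> substrate=0 bound=2 product=1
t=4: arr=2 -> substrate=0 bound=4 product=1
t=5: arr=1 -> substrate=1 bound=4 product=1
t=6: arr=3 -> substrate=2 bound=4 product=3
t=7: arr=2 -> substrate=2 bound=4 product=5
t=8: arr=1 -> substrate=3 bound=4 product=5
t=9: arr=2 -> substrate=3 bound=4 product=7

Answer: 7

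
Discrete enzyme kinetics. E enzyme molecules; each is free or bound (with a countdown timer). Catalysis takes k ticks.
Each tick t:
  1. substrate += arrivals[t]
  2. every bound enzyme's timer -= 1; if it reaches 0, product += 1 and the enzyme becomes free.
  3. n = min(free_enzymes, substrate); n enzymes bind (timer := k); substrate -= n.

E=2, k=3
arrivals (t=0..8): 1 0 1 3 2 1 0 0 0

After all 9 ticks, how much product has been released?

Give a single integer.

t=0: arr=1 -> substrate=0 bound=1 product=0
t=1: arr=0 -> substrate=0 bound=1 product=0
t=2: arr=1 -> substrate=0 bound=2 product=0
t=3: arr=3 -> substrate=2 bound=2 product=1
t=4: arr=2 -> substrate=4 bound=2 product=1
t=5: arr=1 -> substrate=4 bound=2 product=2
t=6: arr=0 -> substrate=3 bound=2 product=3
t=7: arr=0 -> substrate=3 bound=2 product=3
t=8: arr=0 -> substrate=2 bound=2 product=4

Answer: 4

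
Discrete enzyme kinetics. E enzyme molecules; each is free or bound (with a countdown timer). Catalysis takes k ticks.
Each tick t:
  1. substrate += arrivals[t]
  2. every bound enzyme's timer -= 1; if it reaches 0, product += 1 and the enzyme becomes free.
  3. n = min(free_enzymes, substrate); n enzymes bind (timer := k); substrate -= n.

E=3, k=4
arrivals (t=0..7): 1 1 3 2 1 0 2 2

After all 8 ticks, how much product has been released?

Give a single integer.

t=0: arr=1 -> substrate=0 bound=1 product=0
t=1: arr=1 -> substrate=0 bound=2 product=0
t=2: arr=3 -> substrate=2 bound=3 product=0
t=3: arr=2 -> substrate=4 bound=3 product=0
t=4: arr=1 -> substrate=4 bound=3 product=1
t=5: arr=0 -> substrate=3 bound=3 product=2
t=6: arr=2 -> substrate=4 bound=3 product=3
t=7: arr=2 -> substrate=6 bound=3 product=3

Answer: 3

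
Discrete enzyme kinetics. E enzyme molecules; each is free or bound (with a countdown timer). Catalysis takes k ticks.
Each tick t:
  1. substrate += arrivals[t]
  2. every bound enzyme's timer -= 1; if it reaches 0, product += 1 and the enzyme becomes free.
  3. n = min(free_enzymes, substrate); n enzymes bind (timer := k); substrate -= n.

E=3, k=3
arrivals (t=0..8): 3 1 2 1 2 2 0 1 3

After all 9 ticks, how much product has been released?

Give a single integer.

Answer: 6

Derivation:
t=0: arr=3 -> substrate=0 bound=3 product=0
t=1: arr=1 -> substrate=1 bound=3 product=0
t=2: arr=2 -> substrate=3 bound=3 product=0
t=3: arr=1 -> substrate=1 bound=3 product=3
t=4: arr=2 -> substrate=3 bound=3 product=3
t=5: arr=2 -> substrate=5 bound=3 product=3
t=6: arr=0 -> substrate=2 bound=3 product=6
t=7: arr=1 -> substrate=3 bound=3 product=6
t=8: arr=3 -> substrate=6 bound=3 product=6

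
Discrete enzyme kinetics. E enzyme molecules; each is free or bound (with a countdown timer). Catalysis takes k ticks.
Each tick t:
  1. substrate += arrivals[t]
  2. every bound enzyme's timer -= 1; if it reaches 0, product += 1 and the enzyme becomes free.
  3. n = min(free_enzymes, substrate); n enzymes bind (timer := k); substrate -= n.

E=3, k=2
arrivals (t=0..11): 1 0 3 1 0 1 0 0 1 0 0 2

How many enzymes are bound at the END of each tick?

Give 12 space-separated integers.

Answer: 1 1 3 3 1 2 1 0 1 1 0 2

Derivation:
t=0: arr=1 -> substrate=0 bound=1 product=0
t=1: arr=0 -> substrate=0 bound=1 product=0
t=2: arr=3 -> substrate=0 bound=3 product=1
t=3: arr=1 -> substrate=1 bound=3 product=1
t=4: arr=0 -> substrate=0 bound=1 product=4
t=5: arr=1 -> substrate=0 bound=2 product=4
t=6: arr=0 -> substrate=0 bound=1 product=5
t=7: arr=0 -> substrate=0 bound=0 product=6
t=8: arr=1 -> substrate=0 bound=1 product=6
t=9: arr=0 -> substrate=0 bound=1 product=6
t=10: arr=0 -> substrate=0 bound=0 product=7
t=11: arr=2 -> substrate=0 bound=2 product=7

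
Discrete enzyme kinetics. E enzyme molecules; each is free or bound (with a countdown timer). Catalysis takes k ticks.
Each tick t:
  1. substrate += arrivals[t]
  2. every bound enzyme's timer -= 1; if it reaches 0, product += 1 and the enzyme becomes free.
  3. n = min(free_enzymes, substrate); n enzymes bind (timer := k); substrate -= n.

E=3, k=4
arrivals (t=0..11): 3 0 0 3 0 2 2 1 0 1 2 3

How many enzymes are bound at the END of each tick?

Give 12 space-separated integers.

Answer: 3 3 3 3 3 3 3 3 3 3 3 3

Derivation:
t=0: arr=3 -> substrate=0 bound=3 product=0
t=1: arr=0 -> substrate=0 bound=3 product=0
t=2: arr=0 -> substrate=0 bound=3 product=0
t=3: arr=3 -> substrate=3 bound=3 product=0
t=4: arr=0 -> substrate=0 bound=3 product=3
t=5: arr=2 -> substrate=2 bound=3 product=3
t=6: arr=2 -> substrate=4 bound=3 product=3
t=7: arr=1 -> substrate=5 bound=3 product=3
t=8: arr=0 -> substrate=2 bound=3 product=6
t=9: arr=1 -> substrate=3 bound=3 product=6
t=10: arr=2 -> substrate=5 bound=3 product=6
t=11: arr=3 -> substrate=8 bound=3 product=6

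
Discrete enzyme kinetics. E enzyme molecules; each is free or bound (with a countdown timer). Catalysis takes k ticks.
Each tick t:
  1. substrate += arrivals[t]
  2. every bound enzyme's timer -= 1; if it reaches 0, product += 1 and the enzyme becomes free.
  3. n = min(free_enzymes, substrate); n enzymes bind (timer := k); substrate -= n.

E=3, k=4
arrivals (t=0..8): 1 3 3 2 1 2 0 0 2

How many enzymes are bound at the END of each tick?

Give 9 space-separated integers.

t=0: arr=1 -> substrate=0 bound=1 product=0
t=1: arr=3 -> substrate=1 bound=3 product=0
t=2: arr=3 -> substrate=4 bound=3 product=0
t=3: arr=2 -> substrate=6 bound=3 product=0
t=4: arr=1 -> substrate=6 bound=3 product=1
t=5: arr=2 -> substrate=6 bound=3 product=3
t=6: arr=0 -> substrate=6 bound=3 product=3
t=7: arr=0 -> substrate=6 bound=3 product=3
t=8: arr=2 -> substrate=7 bound=3 product=4

Answer: 1 3 3 3 3 3 3 3 3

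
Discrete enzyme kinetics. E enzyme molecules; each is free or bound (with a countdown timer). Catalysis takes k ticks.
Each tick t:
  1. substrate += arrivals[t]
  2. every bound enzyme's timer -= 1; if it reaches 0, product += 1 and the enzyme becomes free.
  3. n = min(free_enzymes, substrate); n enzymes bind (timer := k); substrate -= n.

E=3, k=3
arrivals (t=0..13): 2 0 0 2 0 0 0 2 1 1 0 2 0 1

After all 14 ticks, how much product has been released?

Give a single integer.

t=0: arr=2 -> substrate=0 bound=2 product=0
t=1: arr=0 -> substrate=0 bound=2 product=0
t=2: arr=0 -> substrate=0 bound=2 product=0
t=3: arr=2 -> substrate=0 bound=2 product=2
t=4: arr=0 -> substrate=0 bound=2 product=2
t=5: arr=0 -> substrate=0 bound=2 product=2
t=6: arr=0 -> substrate=0 bound=0 product=4
t=7: arr=2 -> substrate=0 bound=2 product=4
t=8: arr=1 -> substrate=0 bound=3 product=4
t=9: arr=1 -> substrate=1 bound=3 product=4
t=10: arr=0 -> substrate=0 bound=2 product=6
t=11: arr=2 -> substrate=0 bound=3 product=7
t=12: arr=0 -> substrate=0 bound=3 product=7
t=13: arr=1 -> substrate=0 bound=3 product=8

Answer: 8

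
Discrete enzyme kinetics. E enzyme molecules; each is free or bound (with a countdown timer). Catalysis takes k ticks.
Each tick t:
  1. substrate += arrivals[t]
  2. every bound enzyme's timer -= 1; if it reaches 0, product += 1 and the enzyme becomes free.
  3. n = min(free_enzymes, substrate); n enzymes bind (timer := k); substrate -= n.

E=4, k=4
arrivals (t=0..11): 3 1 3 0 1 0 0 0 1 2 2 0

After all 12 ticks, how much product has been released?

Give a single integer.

Answer: 8

Derivation:
t=0: arr=3 -> substrate=0 bound=3 product=0
t=1: arr=1 -> substrate=0 bound=4 product=0
t=2: arr=3 -> substrate=3 bound=4 product=0
t=3: arr=0 -> substrate=3 bound=4 product=0
t=4: arr=1 -> substrate=1 bound=4 product=3
t=5: arr=0 -> substrate=0 bound=4 product=4
t=6: arr=0 -> substrate=0 bound=4 product=4
t=7: arr=0 -> substrate=0 bound=4 product=4
t=8: arr=1 -> substrate=0 bound=2 product=7
t=9: arr=2 -> substrate=0 bound=3 product=8
t=10: arr=2 -> substrate=1 bound=4 product=8
t=11: arr=0 -> substrate=1 bound=4 product=8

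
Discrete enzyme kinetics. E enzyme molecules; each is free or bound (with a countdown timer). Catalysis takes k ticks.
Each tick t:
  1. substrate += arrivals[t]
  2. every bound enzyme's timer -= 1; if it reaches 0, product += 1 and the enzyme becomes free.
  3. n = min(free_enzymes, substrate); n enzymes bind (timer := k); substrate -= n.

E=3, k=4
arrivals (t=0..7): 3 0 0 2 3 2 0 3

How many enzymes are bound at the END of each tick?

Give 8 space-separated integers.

Answer: 3 3 3 3 3 3 3 3

Derivation:
t=0: arr=3 -> substrate=0 bound=3 product=0
t=1: arr=0 -> substrate=0 bound=3 product=0
t=2: arr=0 -> substrate=0 bound=3 product=0
t=3: arr=2 -> substrate=2 bound=3 product=0
t=4: arr=3 -> substrate=2 bound=3 product=3
t=5: arr=2 -> substrate=4 bound=3 product=3
t=6: arr=0 -> substrate=4 bound=3 product=3
t=7: arr=3 -> substrate=7 bound=3 product=3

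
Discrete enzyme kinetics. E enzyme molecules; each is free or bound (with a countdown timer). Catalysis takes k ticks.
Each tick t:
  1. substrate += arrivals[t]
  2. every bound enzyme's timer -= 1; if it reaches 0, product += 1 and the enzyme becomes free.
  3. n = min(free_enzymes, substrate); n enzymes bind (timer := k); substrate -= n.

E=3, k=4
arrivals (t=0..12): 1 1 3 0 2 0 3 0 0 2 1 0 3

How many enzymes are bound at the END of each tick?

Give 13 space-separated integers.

t=0: arr=1 -> substrate=0 bound=1 product=0
t=1: arr=1 -> substrate=0 bound=2 product=0
t=2: arr=3 -> substrate=2 bound=3 product=0
t=3: arr=0 -> substrate=2 bound=3 product=0
t=4: arr=2 -> substrate=3 bound=3 product=1
t=5: arr=0 -> substrate=2 bound=3 product=2
t=6: arr=3 -> substrate=4 bound=3 product=3
t=7: arr=0 -> substrate=4 bound=3 product=3
t=8: arr=0 -> substrate=3 bound=3 product=4
t=9: arr=2 -> substrate=4 bound=3 product=5
t=10: arr=1 -> substrate=4 bound=3 product=6
t=11: arr=0 -> substrate=4 bound=3 product=6
t=12: arr=3 -> substrate=6 bound=3 product=7

Answer: 1 2 3 3 3 3 3 3 3 3 3 3 3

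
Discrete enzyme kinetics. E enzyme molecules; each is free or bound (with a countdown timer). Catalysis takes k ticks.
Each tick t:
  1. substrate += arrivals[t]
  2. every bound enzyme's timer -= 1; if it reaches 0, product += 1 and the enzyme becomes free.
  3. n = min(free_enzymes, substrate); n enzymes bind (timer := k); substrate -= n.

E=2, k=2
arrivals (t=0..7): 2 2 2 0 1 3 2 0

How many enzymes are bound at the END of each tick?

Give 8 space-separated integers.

t=0: arr=2 -> substrate=0 bound=2 product=0
t=1: arr=2 -> substrate=2 bound=2 product=0
t=2: arr=2 -> substrate=2 bound=2 product=2
t=3: arr=0 -> substrate=2 bound=2 product=2
t=4: arr=1 -> substrate=1 bound=2 product=4
t=5: arr=3 -> substrate=4 bound=2 product=4
t=6: arr=2 -> substrate=4 bound=2 product=6
t=7: arr=0 -> substrate=4 bound=2 product=6

Answer: 2 2 2 2 2 2 2 2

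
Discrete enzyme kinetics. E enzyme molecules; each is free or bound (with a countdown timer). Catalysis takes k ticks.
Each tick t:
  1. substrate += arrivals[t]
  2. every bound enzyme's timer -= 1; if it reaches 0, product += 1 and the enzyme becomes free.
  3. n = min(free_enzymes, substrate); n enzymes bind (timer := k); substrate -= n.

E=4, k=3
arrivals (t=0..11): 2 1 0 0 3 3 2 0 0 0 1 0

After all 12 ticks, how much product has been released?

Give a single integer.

t=0: arr=2 -> substrate=0 bound=2 product=0
t=1: arr=1 -> substrate=0 bound=3 product=0
t=2: arr=0 -> substrate=0 bound=3 product=0
t=3: arr=0 -> substrate=0 bound=1 product=2
t=4: arr=3 -> substrate=0 bound=3 product=3
t=5: arr=3 -> substrate=2 bound=4 product=3
t=6: arr=2 -> substrate=4 bound=4 product=3
t=7: arr=0 -> substrate=1 bound=4 product=6
t=8: arr=0 -> substrate=0 bound=4 product=7
t=9: arr=0 -> substrate=0 bound=4 product=7
t=10: arr=1 -> substrate=0 bound=2 product=10
t=11: arr=0 -> substrate=0 bound=1 product=11

Answer: 11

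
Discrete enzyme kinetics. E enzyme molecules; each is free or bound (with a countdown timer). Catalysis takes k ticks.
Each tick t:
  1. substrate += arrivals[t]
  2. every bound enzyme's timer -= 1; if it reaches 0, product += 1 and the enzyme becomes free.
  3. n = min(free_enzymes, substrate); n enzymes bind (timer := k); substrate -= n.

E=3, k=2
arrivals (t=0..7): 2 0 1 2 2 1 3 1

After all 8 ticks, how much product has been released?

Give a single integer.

Answer: 8

Derivation:
t=0: arr=2 -> substrate=0 bound=2 product=0
t=1: arr=0 -> substrate=0 bound=2 product=0
t=2: arr=1 -> substrate=0 bound=1 product=2
t=3: arr=2 -> substrate=0 bound=3 product=2
t=4: arr=2 -> substrate=1 bound=3 product=3
t=5: arr=1 -> substrate=0 bound=3 product=5
t=6: arr=3 -> substrate=2 bound=3 product=6
t=7: arr=1 -> substrate=1 bound=3 product=8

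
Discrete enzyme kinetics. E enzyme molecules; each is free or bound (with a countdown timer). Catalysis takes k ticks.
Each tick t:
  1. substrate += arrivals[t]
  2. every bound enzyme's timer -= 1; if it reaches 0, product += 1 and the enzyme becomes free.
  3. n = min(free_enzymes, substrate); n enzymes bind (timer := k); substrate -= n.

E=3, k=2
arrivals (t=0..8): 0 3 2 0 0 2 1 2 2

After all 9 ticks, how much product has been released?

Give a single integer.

t=0: arr=0 -> substrate=0 bound=0 product=0
t=1: arr=3 -> substrate=0 bound=3 product=0
t=2: arr=2 -> substrate=2 bound=3 product=0
t=3: arr=0 -> substrate=0 bound=2 product=3
t=4: arr=0 -> substrate=0 bound=2 product=3
t=5: arr=2 -> substrate=0 bound=2 product=5
t=6: arr=1 -> substrate=0 bound=3 product=5
t=7: arr=2 -> substrate=0 bound=3 product=7
t=8: arr=2 -> substrate=1 bound=3 product=8

Answer: 8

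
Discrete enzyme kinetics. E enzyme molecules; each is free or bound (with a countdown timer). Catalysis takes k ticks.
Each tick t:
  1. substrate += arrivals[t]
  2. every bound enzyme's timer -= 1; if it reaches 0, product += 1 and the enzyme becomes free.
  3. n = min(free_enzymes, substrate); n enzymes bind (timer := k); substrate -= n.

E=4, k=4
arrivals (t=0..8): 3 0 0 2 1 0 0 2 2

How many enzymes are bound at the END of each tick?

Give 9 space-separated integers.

t=0: arr=3 -> substrate=0 bound=3 product=0
t=1: arr=0 -> substrate=0 bound=3 product=0
t=2: arr=0 -> substrate=0 bound=3 product=0
t=3: arr=2 -> substrate=1 bound=4 product=0
t=4: arr=1 -> substrate=0 bound=3 product=3
t=5: arr=0 -> substrate=0 bound=3 product=3
t=6: arr=0 -> substrate=0 bound=3 product=3
t=7: arr=2 -> substrate=0 bound=4 product=4
t=8: arr=2 -> substrate=0 bound=4 product=6

Answer: 3 3 3 4 3 3 3 4 4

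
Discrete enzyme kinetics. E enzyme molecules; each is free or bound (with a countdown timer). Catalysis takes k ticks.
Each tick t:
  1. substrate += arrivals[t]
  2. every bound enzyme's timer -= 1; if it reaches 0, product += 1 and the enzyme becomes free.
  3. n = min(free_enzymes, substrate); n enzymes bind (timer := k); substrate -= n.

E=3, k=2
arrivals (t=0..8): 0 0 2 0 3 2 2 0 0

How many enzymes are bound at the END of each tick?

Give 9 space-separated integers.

t=0: arr=0 -> substrate=0 bound=0 product=0
t=1: arr=0 -> substrate=0 bound=0 product=0
t=2: arr=2 -> substrate=0 bound=2 product=0
t=3: arr=0 -> substrate=0 bound=2 product=0
t=4: arr=3 -> substrate=0 bound=3 product=2
t=5: arr=2 -> substrate=2 bound=3 product=2
t=6: arr=2 -> substrate=1 bound=3 product=5
t=7: arr=0 -> substrate=1 bound=3 product=5
t=8: arr=0 -> substrate=0 bound=1 product=8

Answer: 0 0 2 2 3 3 3 3 1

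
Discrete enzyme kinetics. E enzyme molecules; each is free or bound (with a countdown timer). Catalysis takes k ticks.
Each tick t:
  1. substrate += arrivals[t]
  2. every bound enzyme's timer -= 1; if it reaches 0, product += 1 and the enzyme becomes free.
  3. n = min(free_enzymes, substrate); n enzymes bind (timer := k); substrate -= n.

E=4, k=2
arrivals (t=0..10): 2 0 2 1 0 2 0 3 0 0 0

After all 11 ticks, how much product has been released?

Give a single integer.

t=0: arr=2 -> substrate=0 bound=2 product=0
t=1: arr=0 -> substrate=0 bound=2 product=0
t=2: arr=2 -> substrate=0 bound=2 product=2
t=3: arr=1 -> substrate=0 bound=3 product=2
t=4: arr=0 -> substrate=0 bound=1 product=4
t=5: arr=2 -> substrate=0 bound=2 product=5
t=6: arr=0 -> substrate=0 bound=2 product=5
t=7: arr=3 -> substrate=0 bound=3 product=7
t=8: arr=0 -> substrate=0 bound=3 product=7
t=9: arr=0 -> substrate=0 bound=0 product=10
t=10: arr=0 -> substrate=0 bound=0 product=10

Answer: 10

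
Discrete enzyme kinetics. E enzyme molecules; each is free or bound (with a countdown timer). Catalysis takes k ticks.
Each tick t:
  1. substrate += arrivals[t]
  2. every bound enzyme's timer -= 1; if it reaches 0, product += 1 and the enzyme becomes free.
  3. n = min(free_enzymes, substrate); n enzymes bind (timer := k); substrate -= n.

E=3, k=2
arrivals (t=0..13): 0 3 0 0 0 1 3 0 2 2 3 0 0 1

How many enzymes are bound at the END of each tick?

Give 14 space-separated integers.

Answer: 0 3 3 0 0 1 3 3 3 3 3 3 2 2

Derivation:
t=0: arr=0 -> substrate=0 bound=0 product=0
t=1: arr=3 -> substrate=0 bound=3 product=0
t=2: arr=0 -> substrate=0 bound=3 product=0
t=3: arr=0 -> substrate=0 bound=0 product=3
t=4: arr=0 -> substrate=0 bound=0 product=3
t=5: arr=1 -> substrate=0 bound=1 product=3
t=6: arr=3 -> substrate=1 bound=3 product=3
t=7: arr=0 -> substrate=0 bound=3 product=4
t=8: arr=2 -> substrate=0 bound=3 product=6
t=9: arr=2 -> substrate=1 bound=3 product=7
t=10: arr=3 -> substrate=2 bound=3 product=9
t=11: arr=0 -> substrate=1 bound=3 product=10
t=12: arr=0 -> substrate=0 bound=2 product=12
t=13: arr=1 -> substrate=0 bound=2 product=13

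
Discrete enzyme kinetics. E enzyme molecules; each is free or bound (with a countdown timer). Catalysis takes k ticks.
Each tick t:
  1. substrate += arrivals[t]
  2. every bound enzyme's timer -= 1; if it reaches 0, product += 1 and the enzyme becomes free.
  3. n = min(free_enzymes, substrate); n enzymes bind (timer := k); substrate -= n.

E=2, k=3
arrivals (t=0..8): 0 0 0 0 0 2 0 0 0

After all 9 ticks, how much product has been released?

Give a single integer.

t=0: arr=0 -> substrate=0 bound=0 product=0
t=1: arr=0 -> substrate=0 bound=0 product=0
t=2: arr=0 -> substrate=0 bound=0 product=0
t=3: arr=0 -> substrate=0 bound=0 product=0
t=4: arr=0 -> substrate=0 bound=0 product=0
t=5: arr=2 -> substrate=0 bound=2 product=0
t=6: arr=0 -> substrate=0 bound=2 product=0
t=7: arr=0 -> substrate=0 bound=2 product=0
t=8: arr=0 -> substrate=0 bound=0 product=2

Answer: 2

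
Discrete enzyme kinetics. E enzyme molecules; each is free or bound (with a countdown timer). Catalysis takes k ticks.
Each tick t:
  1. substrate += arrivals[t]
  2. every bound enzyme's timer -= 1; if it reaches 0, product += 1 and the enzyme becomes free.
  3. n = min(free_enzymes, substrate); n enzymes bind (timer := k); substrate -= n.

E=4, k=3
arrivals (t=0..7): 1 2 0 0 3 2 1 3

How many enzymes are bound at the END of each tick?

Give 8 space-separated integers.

Answer: 1 3 3 2 3 4 4 4

Derivation:
t=0: arr=1 -> substrate=0 bound=1 product=0
t=1: arr=2 -> substrate=0 bound=3 product=0
t=2: arr=0 -> substrate=0 bound=3 product=0
t=3: arr=0 -> substrate=0 bound=2 product=1
t=4: arr=3 -> substrate=0 bound=3 product=3
t=5: arr=2 -> substrate=1 bound=4 product=3
t=6: arr=1 -> substrate=2 bound=4 product=3
t=7: arr=3 -> substrate=2 bound=4 product=6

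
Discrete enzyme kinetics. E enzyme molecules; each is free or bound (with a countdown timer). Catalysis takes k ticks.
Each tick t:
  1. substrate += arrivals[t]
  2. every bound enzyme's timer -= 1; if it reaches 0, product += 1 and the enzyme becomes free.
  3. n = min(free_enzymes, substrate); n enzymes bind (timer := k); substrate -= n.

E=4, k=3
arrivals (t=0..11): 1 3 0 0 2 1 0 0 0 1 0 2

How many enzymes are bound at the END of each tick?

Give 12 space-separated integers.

t=0: arr=1 -> substrate=0 bound=1 product=0
t=1: arr=3 -> substrate=0 bound=4 product=0
t=2: arr=0 -> substrate=0 bound=4 product=0
t=3: arr=0 -> substrate=0 bound=3 product=1
t=4: arr=2 -> substrate=0 bound=2 product=4
t=5: arr=1 -> substrate=0 bound=3 product=4
t=6: arr=0 -> substrate=0 bound=3 product=4
t=7: arr=0 -> substrate=0 bound=1 product=6
t=8: arr=0 -> substrate=0 bound=0 product=7
t=9: arr=1 -> substrate=0 bound=1 product=7
t=10: arr=0 -> substrate=0 bound=1 product=7
t=11: arr=2 -> substrate=0 bound=3 product=7

Answer: 1 4 4 3 2 3 3 1 0 1 1 3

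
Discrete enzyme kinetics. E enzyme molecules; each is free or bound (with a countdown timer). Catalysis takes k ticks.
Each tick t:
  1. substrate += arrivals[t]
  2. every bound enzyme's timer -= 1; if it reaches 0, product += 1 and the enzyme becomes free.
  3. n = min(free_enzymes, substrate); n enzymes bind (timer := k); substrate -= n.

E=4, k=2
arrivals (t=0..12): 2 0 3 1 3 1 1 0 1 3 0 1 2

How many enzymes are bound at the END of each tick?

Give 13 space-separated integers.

Answer: 2 2 3 4 4 4 2 1 1 4 3 1 3

Derivation:
t=0: arr=2 -> substrate=0 bound=2 product=0
t=1: arr=0 -> substrate=0 bound=2 product=0
t=2: arr=3 -> substrate=0 bound=3 product=2
t=3: arr=1 -> substrate=0 bound=4 product=2
t=4: arr=3 -> substrate=0 bound=4 product=5
t=5: arr=1 -> substrate=0 bound=4 product=6
t=6: arr=1 -> substrate=0 bound=2 product=9
t=7: arr=0 -> substrate=0 bound=1 product=10
t=8: arr=1 -> substrate=0 bound=1 product=11
t=9: arr=3 -> substrate=0 bound=4 product=11
t=10: arr=0 -> substrate=0 bound=3 product=12
t=11: arr=1 -> substrate=0 bound=1 product=15
t=12: arr=2 -> substrate=0 bound=3 product=15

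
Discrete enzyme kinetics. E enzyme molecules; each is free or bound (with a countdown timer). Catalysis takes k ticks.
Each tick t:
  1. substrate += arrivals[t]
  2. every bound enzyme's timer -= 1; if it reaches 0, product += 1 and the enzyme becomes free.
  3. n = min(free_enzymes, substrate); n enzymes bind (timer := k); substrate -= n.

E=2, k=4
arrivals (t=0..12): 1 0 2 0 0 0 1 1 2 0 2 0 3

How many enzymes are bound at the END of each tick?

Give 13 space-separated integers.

Answer: 1 1 2 2 2 2 2 2 2 2 2 2 2

Derivation:
t=0: arr=1 -> substrate=0 bound=1 product=0
t=1: arr=0 -> substrate=0 bound=1 product=0
t=2: arr=2 -> substrate=1 bound=2 product=0
t=3: arr=0 -> substrate=1 bound=2 product=0
t=4: arr=0 -> substrate=0 bound=2 product=1
t=5: arr=0 -> substrate=0 bound=2 product=1
t=6: arr=1 -> substrate=0 bound=2 product=2
t=7: arr=1 -> substrate=1 bound=2 product=2
t=8: arr=2 -> substrate=2 bound=2 product=3
t=9: arr=0 -> substrate=2 bound=2 product=3
t=10: arr=2 -> substrate=3 bound=2 product=4
t=11: arr=0 -> substrate=3 bound=2 product=4
t=12: arr=3 -> substrate=5 bound=2 product=5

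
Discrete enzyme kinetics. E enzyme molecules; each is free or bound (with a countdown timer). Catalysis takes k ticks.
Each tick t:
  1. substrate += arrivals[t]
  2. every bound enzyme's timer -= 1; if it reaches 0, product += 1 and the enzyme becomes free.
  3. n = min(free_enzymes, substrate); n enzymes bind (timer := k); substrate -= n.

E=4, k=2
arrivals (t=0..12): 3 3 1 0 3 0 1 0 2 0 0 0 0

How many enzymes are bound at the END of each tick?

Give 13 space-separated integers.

t=0: arr=3 -> substrate=0 bound=3 product=0
t=1: arr=3 -> substrate=2 bound=4 product=0
t=2: arr=1 -> substrate=0 bound=4 product=3
t=3: arr=0 -> substrate=0 bound=3 product=4
t=4: arr=3 -> substrate=0 bound=3 product=7
t=5: arr=0 -> substrate=0 bound=3 product=7
t=6: arr=1 -> substrate=0 bound=1 product=10
t=7: arr=0 -> substrate=0 bound=1 product=10
t=8: arr=2 -> substrate=0 bound=2 product=11
t=9: arr=0 -> substrate=0 bound=2 product=11
t=10: arr=0 -> substrate=0 bound=0 product=13
t=11: arr=0 -> substrate=0 bound=0 product=13
t=12: arr=0 -> substrate=0 bound=0 product=13

Answer: 3 4 4 3 3 3 1 1 2 2 0 0 0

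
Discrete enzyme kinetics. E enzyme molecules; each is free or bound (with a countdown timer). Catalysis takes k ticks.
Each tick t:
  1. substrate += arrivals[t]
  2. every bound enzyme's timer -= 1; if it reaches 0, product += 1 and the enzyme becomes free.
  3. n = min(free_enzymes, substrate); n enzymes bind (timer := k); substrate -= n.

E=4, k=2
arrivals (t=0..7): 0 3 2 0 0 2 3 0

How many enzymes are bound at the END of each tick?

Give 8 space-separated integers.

t=0: arr=0 -> substrate=0 bound=0 product=0
t=1: arr=3 -> substrate=0 bound=3 product=0
t=2: arr=2 -> substrate=1 bound=4 product=0
t=3: arr=0 -> substrate=0 bound=2 product=3
t=4: arr=0 -> substrate=0 bound=1 product=4
t=5: arr=2 -> substrate=0 bound=2 product=5
t=6: arr=3 -> substrate=1 bound=4 product=5
t=7: arr=0 -> substrate=0 bound=3 product=7

Answer: 0 3 4 2 1 2 4 3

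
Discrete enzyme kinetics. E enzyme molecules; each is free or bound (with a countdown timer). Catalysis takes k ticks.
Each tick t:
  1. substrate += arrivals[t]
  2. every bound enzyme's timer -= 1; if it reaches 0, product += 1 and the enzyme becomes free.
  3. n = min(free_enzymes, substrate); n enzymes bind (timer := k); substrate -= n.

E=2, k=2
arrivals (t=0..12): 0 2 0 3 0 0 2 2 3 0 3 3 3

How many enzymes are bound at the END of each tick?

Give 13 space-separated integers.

t=0: arr=0 -> substrate=0 bound=0 product=0
t=1: arr=2 -> substrate=0 bound=2 product=0
t=2: arr=0 -> substrate=0 bound=2 product=0
t=3: arr=3 -> substrate=1 bound=2 product=2
t=4: arr=0 -> substrate=1 bound=2 product=2
t=5: arr=0 -> substrate=0 bound=1 product=4
t=6: arr=2 -> substrate=1 bound=2 product=4
t=7: arr=2 -> substrate=2 bound=2 product=5
t=8: arr=3 -> substrate=4 bound=2 product=6
t=9: arr=0 -> substrate=3 bound=2 product=7
t=10: arr=3 -> substrate=5 bound=2 product=8
t=11: arr=3 -> substrate=7 bound=2 product=9
t=12: arr=3 -> substrate=9 bound=2 product=10

Answer: 0 2 2 2 2 1 2 2 2 2 2 2 2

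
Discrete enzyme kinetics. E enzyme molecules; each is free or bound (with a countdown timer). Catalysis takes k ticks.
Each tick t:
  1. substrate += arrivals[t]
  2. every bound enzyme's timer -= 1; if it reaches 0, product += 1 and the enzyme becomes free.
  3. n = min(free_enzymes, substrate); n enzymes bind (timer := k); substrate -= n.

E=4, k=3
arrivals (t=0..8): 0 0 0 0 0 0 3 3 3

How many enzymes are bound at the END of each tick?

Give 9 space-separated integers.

Answer: 0 0 0 0 0 0 3 4 4

Derivation:
t=0: arr=0 -> substrate=0 bound=0 product=0
t=1: arr=0 -> substrate=0 bound=0 product=0
t=2: arr=0 -> substrate=0 bound=0 product=0
t=3: arr=0 -> substrate=0 bound=0 product=0
t=4: arr=0 -> substrate=0 bound=0 product=0
t=5: arr=0 -> substrate=0 bound=0 product=0
t=6: arr=3 -> substrate=0 bound=3 product=0
t=7: arr=3 -> substrate=2 bound=4 product=0
t=8: arr=3 -> substrate=5 bound=4 product=0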